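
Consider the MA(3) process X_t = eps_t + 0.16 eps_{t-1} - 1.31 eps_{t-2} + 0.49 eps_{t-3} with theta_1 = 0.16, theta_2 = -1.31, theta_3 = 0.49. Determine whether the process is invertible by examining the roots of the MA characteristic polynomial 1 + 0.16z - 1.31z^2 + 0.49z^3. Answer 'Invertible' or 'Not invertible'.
\text{Not invertible}

The MA(q) characteristic polynomial is P(z) = 1 + 0.16z - 1.31z^2 + 0.49z^3.
Invertibility requires all roots to lie outside the unit circle, i.e. |z| > 1 for every root.
Degree 3: look for a simple real root z0 first, then factor out (1 - z/z0) and solve the remaining quadratic.
Testing z0 = 2: P(2) = 1 + (0.16)(2) + (-1.31)(2)^2 + (0.49)(2)^3
  = 1 + (0.32) + (-5.24) + (3.92) = 0.  So z_0 = 2 is a root, |z_0| = 2.
Divide out the factor (1 - 0.5 z) = (1 - z/z0) (since 1/z0 = 0.5):
  P(z) = (1 - 0.5 z)(1 + (0.66) z + (-0.98) z^2)
  [check: z-coef 0.66 - (0.5) = 0.16; z^2-coef -0.98 - (0.5)(0.66) = -1.31; z^3-coef -(0.5)(-0.98) = 0.49.]
Remaining roots from the quadratic factor 1 + (0.66) z + (-0.98) z^2:
  Set 1 + (0.66) z + (-0.98) z^2 = 0, i.e. a z^2 + b z + c = 0 with a = -0.98, b = 0.66, c = 1.
  Discriminant D = b^2 - 4ac = (0.66)^2 - 4*(-0.98)*1 = 0.4356 - (-3.92) = 4.3556.
  D >= 0, so the roots are real: z = (-b +/- sqrt(D)) / (2a) = (-0.66 +/- 2.087007) / (-1.96).
    z_1 = (-0.66 + 2.087007) / (-1.96) = -0.7281,   |z_1| = 0.7281.
    z_2 = (-0.66 - 2.087007) / (-1.96) = 1.4015,   |z_2| = 1.4015.
Moduli of all roots: 2.0000, 0.7281, 1.4015.
All moduli strictly greater than 1? No.
Verdict: Not invertible.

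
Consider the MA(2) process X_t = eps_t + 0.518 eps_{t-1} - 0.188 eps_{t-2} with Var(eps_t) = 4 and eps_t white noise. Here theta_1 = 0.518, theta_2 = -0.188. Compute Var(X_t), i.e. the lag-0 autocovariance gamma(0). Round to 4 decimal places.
\gamma(0) = 5.2147

For an MA(q) process X_t = eps_t + sum_i theta_i eps_{t-i} with
Var(eps_t) = sigma^2, the variance is
  gamma(0) = sigma^2 * (1 + sum_i theta_i^2).
  sum_i theta_i^2 = (0.518)^2 + (-0.188)^2 = 0.268324 + 0.035344 = 0.303668.
  gamma(0) = 4 * (1 + 0.303668) = 4 * 1.303668 = 5.214672, which rounds to 5.2147.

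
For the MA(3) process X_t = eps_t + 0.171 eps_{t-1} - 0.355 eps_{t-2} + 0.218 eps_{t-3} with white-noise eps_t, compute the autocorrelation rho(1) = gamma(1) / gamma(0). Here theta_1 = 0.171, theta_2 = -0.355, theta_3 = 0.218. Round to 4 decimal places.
\rho(1) = 0.0274

For an MA(q) process with theta_0 = 1, the autocovariance is
  gamma(k) = sigma^2 * sum_{i=0..q-k} theta_i * theta_{i+k},
and rho(k) = gamma(k) / gamma(0). Sigma^2 cancels.
  numerator   = (1)*(0.171) + (0.171)*(-0.355) + (-0.355)*(0.218) = 0.032905.
  denominator = (1)^2 + (0.171)^2 + (-0.355)^2 + (0.218)^2 = 1.20279.
  rho(1) = 0.032905 / 1.20279 = 0.0274.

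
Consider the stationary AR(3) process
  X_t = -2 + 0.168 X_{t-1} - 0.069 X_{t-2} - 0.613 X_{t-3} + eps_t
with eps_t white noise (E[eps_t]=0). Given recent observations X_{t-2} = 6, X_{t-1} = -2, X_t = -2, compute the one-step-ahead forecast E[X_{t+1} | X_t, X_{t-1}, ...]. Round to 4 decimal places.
E[X_{t+1} \mid \mathcal F_t] = -5.8760

For an AR(p) model X_t = c + sum_i phi_i X_{t-i} + eps_t, the
one-step-ahead conditional mean is
  E[X_{t+1} | X_t, ...] = c + sum_i phi_i X_{t+1-i}.
Substitute known values:
  E[X_{t+1} | ...] = -2 + (0.168) * (-2) + (-0.069) * (-2) + (-0.613) * (6)
                   = -5.8760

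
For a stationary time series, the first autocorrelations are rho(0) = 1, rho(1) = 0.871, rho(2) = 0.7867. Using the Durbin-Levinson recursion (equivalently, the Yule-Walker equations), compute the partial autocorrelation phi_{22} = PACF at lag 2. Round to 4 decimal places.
\phi_{22} = 0.1163

The PACF at lag k is phi_{kk}, the last component of the solution
to the Yule-Walker system G_k phi = r_k where
  (G_k)_{ij} = rho(|i - j|), (r_k)_i = rho(i), i,j = 1..k.
Equivalently, Durbin-Levinson gives phi_{kk} iteratively:
  phi_{11} = rho(1)
  phi_{kk} = [rho(k) - sum_{j=1..k-1} phi_{k-1,j} rho(k-j)]
            / [1 - sum_{j=1..k-1} phi_{k-1,j} rho(j)],
  phi_{k,j} = phi_{k-1,j} - phi_{kk} phi_{k-1,k-j},  j = 1..k-1.
Step k = 1:
  phi_11 = rho(1) = 0.871.
Step k = 2:
  phi_22 = [rho(2) - phi_11 rho(1)] / [1 - phi_11 rho(1)] = [0.7867 - (0.871)(0.871)] / [1 - (0.871)(0.871)]
         = 0.028059 / 0.241359 = 0.1163.
Therefore phi_{22} = 0.1163.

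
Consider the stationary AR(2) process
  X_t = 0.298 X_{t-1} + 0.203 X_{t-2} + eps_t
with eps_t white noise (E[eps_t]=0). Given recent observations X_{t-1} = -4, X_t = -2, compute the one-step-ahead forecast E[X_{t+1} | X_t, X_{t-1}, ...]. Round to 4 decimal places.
E[X_{t+1} \mid \mathcal F_t] = -1.4080

For an AR(p) model X_t = c + sum_i phi_i X_{t-i} + eps_t, the
one-step-ahead conditional mean is
  E[X_{t+1} | X_t, ...] = c + sum_i phi_i X_{t+1-i}.
Substitute known values:
  E[X_{t+1} | ...] = (0.298) * (-2) + (0.203) * (-4)
                   = -1.4080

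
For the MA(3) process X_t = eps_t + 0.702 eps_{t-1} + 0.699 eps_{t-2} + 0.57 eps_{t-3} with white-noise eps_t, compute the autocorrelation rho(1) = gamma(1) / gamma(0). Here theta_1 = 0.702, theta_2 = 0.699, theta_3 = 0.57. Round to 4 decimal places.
\rho(1) = 0.6899

For an MA(q) process with theta_0 = 1, the autocovariance is
  gamma(k) = sigma^2 * sum_{i=0..q-k} theta_i * theta_{i+k},
and rho(k) = gamma(k) / gamma(0). Sigma^2 cancels.
  numerator   = (1)*(0.702) + (0.702)*(0.699) + (0.699)*(0.57) = 1.591128.
  denominator = (1)^2 + (0.702)^2 + (0.699)^2 + (0.57)^2 = 2.306305.
  rho(1) = 1.591128 / 2.306305 = 0.6899.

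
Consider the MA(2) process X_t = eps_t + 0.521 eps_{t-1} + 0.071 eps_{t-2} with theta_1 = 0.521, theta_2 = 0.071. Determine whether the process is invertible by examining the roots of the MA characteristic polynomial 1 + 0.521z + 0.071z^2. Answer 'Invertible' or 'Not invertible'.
\text{Invertible}

The MA(q) characteristic polynomial is P(z) = 1 + 0.521z + 0.071z^2.
Invertibility requires all roots to lie outside the unit circle, i.e. |z| > 1 for every root.
Set 1 + (0.521) z + (0.071) z^2 = 0, i.e. a z^2 + b z + c = 0 with a = 0.071, b = 0.521, c = 1.
Discriminant D = b^2 - 4ac = (0.521)^2 - 4*(0.071)*1 = 0.271441 - (0.284) = -0.012559.
D < 0, so the roots are the complex-conjugate pair z = (-b +/- i sqrt(-D)) / (2a) = -3.669 +/- 0.7892i.
For a conjugate pair |z|^2 = z * conj(z) = (product of roots) = c/a = 1/(0.071) = 14.084507, so |z| = sqrt(14.084507) = 3.7529 for both roots.
Moduli of all roots: 3.7529, 3.7529.
All moduli strictly greater than 1? Yes.
Verdict: Invertible.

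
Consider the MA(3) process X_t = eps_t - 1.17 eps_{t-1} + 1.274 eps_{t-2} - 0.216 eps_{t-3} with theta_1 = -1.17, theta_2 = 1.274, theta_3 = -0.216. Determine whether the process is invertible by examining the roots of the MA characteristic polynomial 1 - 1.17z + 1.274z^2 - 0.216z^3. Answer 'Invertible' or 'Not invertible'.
\text{Not invertible}

The MA(q) characteristic polynomial is P(z) = 1 - 1.17z + 1.274z^2 - 0.216z^3.
Invertibility requires all roots to lie outside the unit circle, i.e. |z| > 1 for every root.
Degree 3: look for a simple real root z0 first, then factor out (1 - z/z0) and solve the remaining quadratic.
Testing z0 = 5: P(5) = 1 + (-1.17)(5) + (1.274)(5)^2 + (-0.216)(5)^3
  = 1 + (-5.85) + (31.85) + (-27) = 0.  So z_0 = 5 is a root, |z_0| = 5.
Divide out the factor (1 - 0.2 z) = (1 - z/z0) (since 1/z0 = 0.2):
  P(z) = (1 - 0.2 z)(1 + (-0.97) z + (1.08) z^2)
  [check: z-coef -0.97 - (0.2) = -1.17; z^2-coef 1.08 - (0.2)(-0.97) = 1.274; z^3-coef -(0.2)(1.08) = -0.216.]
Remaining roots from the quadratic factor 1 + (-0.97) z + (1.08) z^2:
  Set 1 + (-0.97) z + (1.08) z^2 = 0, i.e. a z^2 + b z + c = 0 with a = 1.08, b = -0.97, c = 1.
  Discriminant D = b^2 - 4ac = (-0.97)^2 - 4*(1.08)*1 = 0.9409 - (4.32) = -3.3791.
  D < 0, so the roots are the complex-conjugate pair z = (-b +/- i sqrt(-D)) / (2a) = 0.4491 +/- 0.851i.
  For a conjugate pair |z|^2 = z * conj(z) = (product of roots) = c/a = 1/(1.08) = 0.925926, so |z| = sqrt(0.925926) = 0.9623 for both roots.
Moduli of all roots: 5.0000, 0.9623, 0.9623.
All moduli strictly greater than 1? No.
Verdict: Not invertible.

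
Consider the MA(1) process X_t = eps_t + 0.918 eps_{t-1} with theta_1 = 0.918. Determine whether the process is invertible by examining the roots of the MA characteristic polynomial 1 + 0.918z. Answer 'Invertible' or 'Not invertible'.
\text{Invertible}

The MA(q) characteristic polynomial is P(z) = 1 + 0.918z.
Invertibility requires all roots to lie outside the unit circle, i.e. |z| > 1 for every root.
This is linear in z: 1 + (0.918) z = 0  =>  z = -1/(0.918) = -1.089325,  |z| = 1.089325.
Moduli of all roots: 1.0893.
All moduli strictly greater than 1? Yes.
Verdict: Invertible.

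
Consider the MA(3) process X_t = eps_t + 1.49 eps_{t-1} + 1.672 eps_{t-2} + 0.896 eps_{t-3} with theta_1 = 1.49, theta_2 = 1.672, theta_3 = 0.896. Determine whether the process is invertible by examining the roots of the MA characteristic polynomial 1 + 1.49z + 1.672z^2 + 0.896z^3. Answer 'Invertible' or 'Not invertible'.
\text{Not invertible}

The MA(q) characteristic polynomial is P(z) = 1 + 1.49z + 1.672z^2 + 0.896z^3.
Invertibility requires all roots to lie outside the unit circle, i.e. |z| > 1 for every root.
Degree 3: look for a simple real root z0 first, then factor out (1 - z/z0) and solve the remaining quadratic.
Testing z0 = -1.25: P(-1.25) = 1 + (1.49)(-1.25) + (1.672)(-1.25)^2 + (0.896)(-1.25)^3
  = 1 + (-1.8625) + (2.6125) + (-1.75) = 0.  So z_0 = -1.25 is a root, |z_0| = 1.25.
Divide out the factor (1 + 0.8 z) = (1 - z/z0) (since 1/z0 = -0.8):
  P(z) = (1 + 0.8 z)(1 + (0.69) z + (1.12) z^2)
  [check: z-coef 0.69 - (-0.8) = 1.49; z^2-coef 1.12 - (-0.8)(0.69) = 1.672; z^3-coef -(-0.8)(1.12) = 0.896.]
Remaining roots from the quadratic factor 1 + (0.69) z + (1.12) z^2:
  Set 1 + (0.69) z + (1.12) z^2 = 0, i.e. a z^2 + b z + c = 0 with a = 1.12, b = 0.69, c = 1.
  Discriminant D = b^2 - 4ac = (0.69)^2 - 4*(1.12)*1 = 0.4761 - (4.48) = -4.0039.
  D < 0, so the roots are the complex-conjugate pair z = (-b +/- i sqrt(-D)) / (2a) = -0.308 +/- 0.8933i.
  For a conjugate pair |z|^2 = z * conj(z) = (product of roots) = c/a = 1/(1.12) = 0.892857, so |z| = sqrt(0.892857) = 0.9449 for both roots.
Moduli of all roots: 1.2500, 0.9449, 0.9449.
All moduli strictly greater than 1? No.
Verdict: Not invertible.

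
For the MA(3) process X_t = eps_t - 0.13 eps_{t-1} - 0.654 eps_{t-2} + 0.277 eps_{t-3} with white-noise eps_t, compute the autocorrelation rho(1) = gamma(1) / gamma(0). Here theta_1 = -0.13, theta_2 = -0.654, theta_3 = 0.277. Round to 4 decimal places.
\rho(1) = -0.1486

For an MA(q) process with theta_0 = 1, the autocovariance is
  gamma(k) = sigma^2 * sum_{i=0..q-k} theta_i * theta_{i+k},
and rho(k) = gamma(k) / gamma(0). Sigma^2 cancels.
  numerator   = (1)*(-0.13) + (-0.13)*(-0.654) + (-0.654)*(0.277) = -0.226138.
  denominator = (1)^2 + (-0.13)^2 + (-0.654)^2 + (0.277)^2 = 1.521345.
  rho(1) = -0.226138 / 1.521345 = -0.1486.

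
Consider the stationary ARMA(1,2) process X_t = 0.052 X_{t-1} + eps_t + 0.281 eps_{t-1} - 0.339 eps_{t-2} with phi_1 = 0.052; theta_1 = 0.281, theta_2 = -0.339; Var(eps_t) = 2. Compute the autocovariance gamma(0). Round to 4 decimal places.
\gamma(0) = 2.4293

Multiply the model equation by X_{t-k} and take expectations. With theta_0 = psi_0 = 1 and psi_j the MA(infinity) weights, this gives
  gamma(k) - sum_i phi_i gamma(k-i) = c_k,
  c_k = sigma^2 * sum_{j=k..q} theta_j psi_{j-k}   (c_k = 0 for k > q),
using gamma(-m) = gamma(m).
psi-weights needed (psi_j = theta_j + sum_i phi_i psi_{j-i}):
  psi_1 = theta_1 + phi_1 = 0.281 + (0.052) = 0.333
  psi_2 = theta_2 + phi_1 psi_1 = -0.339 + (0.052)(0.333) = -0.321684
Right-hand sides:
  c_0 = sigma^2 (1 + theta_1 psi_1 + theta_2 psi_2) = 2 * (1 + (0.281)(0.333) + (-0.339)(-0.321684)) = 2 * 1.202624 = 2.405248
  c_1 = sigma^2 (theta_1 + theta_2 psi_1) = 2 * (0.281 + (-0.339)(0.333)) = 0.336226
  c_2 = sigma^2 theta_2 = 2 * (-0.339) = -0.678
Equations for k = 0 and k = 1 (AR order 1):
  gamma(0) = phi_1 gamma(1) + c_0
  gamma(1) = phi_1 gamma(0) + c_1
Substituting the second into the first: gamma(0) (1 - phi_1^2) = c_0 + phi_1 c_1, so
  gamma(0) = (c_0 + phi_1 c_1) / (1 - phi_1^2) = (2.405248 + (0.052)(0.336226)) / (1 - (0.052)^2) = 2.422732 / 0.997296 = 2.4293.
Therefore gamma(0) = 2.4293 (to 4 decimal places).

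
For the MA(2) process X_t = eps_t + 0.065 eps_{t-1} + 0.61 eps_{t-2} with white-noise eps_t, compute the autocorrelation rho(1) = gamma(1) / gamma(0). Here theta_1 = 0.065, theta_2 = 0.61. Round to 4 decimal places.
\rho(1) = 0.0760

For an MA(q) process with theta_0 = 1, the autocovariance is
  gamma(k) = sigma^2 * sum_{i=0..q-k} theta_i * theta_{i+k},
and rho(k) = gamma(k) / gamma(0). Sigma^2 cancels.
  numerator   = (1)*(0.065) + (0.065)*(0.61) = 0.10465.
  denominator = (1)^2 + (0.065)^2 + (0.61)^2 = 1.376325.
  rho(1) = 0.10465 / 1.376325 = 0.0760.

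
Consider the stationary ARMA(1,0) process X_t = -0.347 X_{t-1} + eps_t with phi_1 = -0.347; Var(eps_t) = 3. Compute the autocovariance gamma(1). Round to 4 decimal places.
\gamma(1) = -1.1835

Multiply the model equation by X_{t-k} and take expectations. With theta_0 = psi_0 = 1 and psi_j the MA(infinity) weights, this gives
  gamma(k) - sum_i phi_i gamma(k-i) = c_k,
  c_k = sigma^2 * sum_{j=k..q} theta_j psi_{j-k}   (c_k = 0 for k > q),
using gamma(-m) = gamma(m).
Pure AR (q = 0): c_0 = sigma^2 = 3, c_k = 0 for k >= 1.
Equations for k = 0 and k = 1 (AR order 1):
  gamma(0) = phi_1 gamma(1) + c_0
  gamma(1) = phi_1 gamma(0) + c_1
Substituting the second into the first: gamma(0) (1 - phi_1^2) = c_0 + phi_1 c_1, so
  gamma(0) = c_0 / (1 - phi_1^2) = 3 / (1 - (-0.347)^2) = 3 / 0.879591 = 3.410676.
  gamma(1) = phi_1 gamma(0) = (-0.347)(3.410676) = -1.183505.
Therefore gamma(1) = -1.1835 (to 4 decimal places).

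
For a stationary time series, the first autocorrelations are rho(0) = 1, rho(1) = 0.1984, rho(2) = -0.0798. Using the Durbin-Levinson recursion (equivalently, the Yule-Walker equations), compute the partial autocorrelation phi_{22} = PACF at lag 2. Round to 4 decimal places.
\phi_{22} = -0.1240

The PACF at lag k is phi_{kk}, the last component of the solution
to the Yule-Walker system G_k phi = r_k where
  (G_k)_{ij} = rho(|i - j|), (r_k)_i = rho(i), i,j = 1..k.
Equivalently, Durbin-Levinson gives phi_{kk} iteratively:
  phi_{11} = rho(1)
  phi_{kk} = [rho(k) - sum_{j=1..k-1} phi_{k-1,j} rho(k-j)]
            / [1 - sum_{j=1..k-1} phi_{k-1,j} rho(j)],
  phi_{k,j} = phi_{k-1,j} - phi_{kk} phi_{k-1,k-j},  j = 1..k-1.
Step k = 1:
  phi_11 = rho(1) = 0.1984.
Step k = 2:
  phi_22 = [rho(2) - phi_11 rho(1)] / [1 - phi_11 rho(1)] = [-0.0798 - (0.1984)(0.1984)] / [1 - (0.1984)(0.1984)]
         = -0.11916256 / 0.96063744 = -0.124.
Therefore phi_{22} = -0.1240.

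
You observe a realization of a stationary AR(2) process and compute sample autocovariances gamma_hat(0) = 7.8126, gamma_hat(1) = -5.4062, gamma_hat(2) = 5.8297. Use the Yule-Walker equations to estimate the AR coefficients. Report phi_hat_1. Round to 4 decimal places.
\hat\phi_{1} = -0.3370

The Yule-Walker equations for an AR(p) process read, in matrix form,
  Gamma_p phi = r_p,   with   (Gamma_p)_{ij} = gamma(|i - j|),
                       (r_p)_i = gamma(i),   i,j = 1..p.
Substitute the sample gammas (Toeplitz matrix and right-hand side of size 2):
  Gamma_p = [[7.8126, -5.4062], [-5.4062, 7.8126]]
  r_p     = [-5.4062, 5.8297]
Written out:
  7.8126 phi_1 - 5.4062 phi_2 = -5.4062
  -5.4062 phi_1 + 7.8126 phi_2 = 5.8297
Solve by Cramer's rule:
  det = gamma(0)^2 - gamma(1)^2 = (7.8126)^2 - (-5.4062)^2 = 61.03671876 - 29.22699844 = 31.80972032
  phi_hat_1 = [gamma(1) gamma(0) - gamma(1) gamma(2)] / det = [(-5.4062)(7.8126) - (-5.4062)(5.8297)] / 31.80972032 = -10.71995398 / 31.80972032 = -0.337
  phi_hat_2 = [gamma(0) gamma(2) - gamma(1)^2] / det = [(7.8126)(5.8297) - (-5.4062)^2] / 31.80972032 = 16.31811578 / 31.80972032 = 0.513
So phi_hat = [-0.3370, 0.5130].
Therefore phi_hat_1 = -0.3370.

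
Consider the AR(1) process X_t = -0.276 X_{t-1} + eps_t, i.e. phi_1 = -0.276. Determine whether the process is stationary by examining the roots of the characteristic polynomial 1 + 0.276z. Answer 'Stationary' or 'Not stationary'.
\text{Stationary}

The AR(p) characteristic polynomial is P(z) = 1 + 0.276z.
Stationarity requires all roots to lie outside the unit circle, i.e. |z| > 1 for every root.
This is linear in z: 1 + (0.276) z = 0  =>  z = -1/(0.276) = -3.623188,  |z| = 3.623188.
Moduli of all roots: 3.6232.
All moduli strictly greater than 1? Yes.
Verdict: Stationary.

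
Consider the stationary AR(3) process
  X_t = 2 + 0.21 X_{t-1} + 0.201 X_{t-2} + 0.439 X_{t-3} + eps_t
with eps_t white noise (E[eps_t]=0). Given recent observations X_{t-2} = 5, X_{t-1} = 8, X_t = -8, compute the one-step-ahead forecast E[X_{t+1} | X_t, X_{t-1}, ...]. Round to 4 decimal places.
E[X_{t+1} \mid \mathcal F_t] = 4.1230

For an AR(p) model X_t = c + sum_i phi_i X_{t-i} + eps_t, the
one-step-ahead conditional mean is
  E[X_{t+1} | X_t, ...] = c + sum_i phi_i X_{t+1-i}.
Substitute known values:
  E[X_{t+1} | ...] = 2 + (0.21) * (-8) + (0.201) * (8) + (0.439) * (5)
                   = 4.1230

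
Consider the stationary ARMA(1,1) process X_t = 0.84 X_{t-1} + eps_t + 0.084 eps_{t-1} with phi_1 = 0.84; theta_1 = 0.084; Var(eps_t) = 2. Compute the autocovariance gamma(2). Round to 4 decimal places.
\gamma(2) = 5.6449

Multiply the model equation by X_{t-k} and take expectations. With theta_0 = psi_0 = 1 and psi_j the MA(infinity) weights, this gives
  gamma(k) - sum_i phi_i gamma(k-i) = c_k,
  c_k = sigma^2 * sum_{j=k..q} theta_j psi_{j-k}   (c_k = 0 for k > q),
using gamma(-m) = gamma(m).
psi-weights needed (psi_j = theta_j + sum_i phi_i psi_{j-i}):
  psi_1 = theta_1 + phi_1 = 0.084 + (0.84) = 0.924
Right-hand sides:
  c_0 = sigma^2 (1 + theta_1 psi_1) = 2 * (1 + (0.084)(0.924)) = 2 * 1.077616 = 2.155232
  c_1 = sigma^2 theta_1 = 2 * (0.084) = 0.168
  c_2 = 0
Equations for k = 0 and k = 1 (AR order 1):
  gamma(0) = phi_1 gamma(1) + c_0
  gamma(1) = phi_1 gamma(0) + c_1
Substituting the second into the first: gamma(0) (1 - phi_1^2) = c_0 + phi_1 c_1, so
  gamma(0) = (c_0 + phi_1 c_1) / (1 - phi_1^2) = (2.155232 + (0.84)(0.168)) / (1 - (0.84)^2) = 2.296352 / 0.2944 = 7.800109.
  gamma(1) = phi_1 gamma(0) + c_1 = (0.84)(7.800109) + (0.168) = 6.720091.
For k = 2 (> q): gamma(2) = phi_1 gamma(1) = (0.84)(6.720091) = 5.644877.
Therefore gamma(2) = 5.6449 (to 4 decimal places).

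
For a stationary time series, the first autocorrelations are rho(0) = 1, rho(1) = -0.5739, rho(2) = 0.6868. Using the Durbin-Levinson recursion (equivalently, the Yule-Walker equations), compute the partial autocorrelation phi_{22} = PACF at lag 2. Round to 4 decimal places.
\phi_{22} = 0.5330

The PACF at lag k is phi_{kk}, the last component of the solution
to the Yule-Walker system G_k phi = r_k where
  (G_k)_{ij} = rho(|i - j|), (r_k)_i = rho(i), i,j = 1..k.
Equivalently, Durbin-Levinson gives phi_{kk} iteratively:
  phi_{11} = rho(1)
  phi_{kk} = [rho(k) - sum_{j=1..k-1} phi_{k-1,j} rho(k-j)]
            / [1 - sum_{j=1..k-1} phi_{k-1,j} rho(j)],
  phi_{k,j} = phi_{k-1,j} - phi_{kk} phi_{k-1,k-j},  j = 1..k-1.
Step k = 1:
  phi_11 = rho(1) = -0.5739.
Step k = 2:
  phi_22 = [rho(2) - phi_11 rho(1)] / [1 - phi_11 rho(1)] = [0.6868 - (-0.5739)(-0.5739)] / [1 - (-0.5739)(-0.5739)]
         = 0.35743879 / 0.67063879 = 0.533.
Therefore phi_{22} = 0.5330.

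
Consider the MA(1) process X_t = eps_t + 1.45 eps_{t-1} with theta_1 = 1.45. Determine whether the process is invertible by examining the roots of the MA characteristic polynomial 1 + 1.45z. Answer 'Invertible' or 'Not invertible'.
\text{Not invertible}

The MA(q) characteristic polynomial is P(z) = 1 + 1.45z.
Invertibility requires all roots to lie outside the unit circle, i.e. |z| > 1 for every root.
This is linear in z: 1 + (1.45) z = 0  =>  z = -1/(1.45) = -0.689655,  |z| = 0.689655.
Moduli of all roots: 0.6897.
All moduli strictly greater than 1? No.
Verdict: Not invertible.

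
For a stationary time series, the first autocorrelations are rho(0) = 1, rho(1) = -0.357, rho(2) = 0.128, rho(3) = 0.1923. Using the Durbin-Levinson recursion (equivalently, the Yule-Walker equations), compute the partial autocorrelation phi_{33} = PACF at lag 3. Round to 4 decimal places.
\phi_{33} = 0.2730

The PACF at lag k is phi_{kk}, the last component of the solution
to the Yule-Walker system G_k phi = r_k where
  (G_k)_{ij} = rho(|i - j|), (r_k)_i = rho(i), i,j = 1..k.
Equivalently, Durbin-Levinson gives phi_{kk} iteratively:
  phi_{11} = rho(1)
  phi_{kk} = [rho(k) - sum_{j=1..k-1} phi_{k-1,j} rho(k-j)]
            / [1 - sum_{j=1..k-1} phi_{k-1,j} rho(j)],
  phi_{k,j} = phi_{k-1,j} - phi_{kk} phi_{k-1,k-j},  j = 1..k-1.
Step k = 1:
  phi_11 = rho(1) = -0.357.
Step k = 2:
  phi_22 = [rho(2) - phi_11 rho(1)] / [1 - phi_11 rho(1)] = [0.128 - (-0.357)(-0.357)] / [1 - (-0.357)(-0.357)]
         = 0.000551 / 0.872551 = 0.000631.
  Update: phi_21 = phi_11 - phi_22 phi_11 = -0.357 - (0.000631)(-0.357) = -0.356775.
Step k = 3:
  phi_33 = [rho(3) - phi_21 rho(2) - phi_22 rho(1)] / [1 - phi_21 rho(1) - phi_22 rho(2)]
    numerator   = 0.1923 - (-0.356775)(0.128) - (0.000631)(-0.357) = 0.23819258
    denominator = 1 - (-0.356775)(-0.357) - (0.000631)(0.128) = 0.87255065
  phi_33 = 0.23819258 / 0.87255065 = 0.273.
Therefore phi_{33} = 0.2730.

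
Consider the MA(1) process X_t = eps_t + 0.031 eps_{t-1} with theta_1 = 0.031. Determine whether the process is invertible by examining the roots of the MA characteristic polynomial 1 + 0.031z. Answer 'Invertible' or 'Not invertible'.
\text{Invertible}

The MA(q) characteristic polynomial is P(z) = 1 + 0.031z.
Invertibility requires all roots to lie outside the unit circle, i.e. |z| > 1 for every root.
This is linear in z: 1 + (0.031) z = 0  =>  z = -1/(0.031) = -32.258065,  |z| = 32.258065.
Moduli of all roots: 32.2581.
All moduli strictly greater than 1? Yes.
Verdict: Invertible.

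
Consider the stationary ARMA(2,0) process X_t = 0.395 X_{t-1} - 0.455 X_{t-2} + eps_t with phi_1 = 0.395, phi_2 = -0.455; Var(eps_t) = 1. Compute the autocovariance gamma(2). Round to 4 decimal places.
\gamma(2) = -0.4735

Multiply the model equation by X_{t-k} and take expectations. With theta_0 = psi_0 = 1 and psi_j the MA(infinity) weights, this gives
  gamma(k) - sum_i phi_i gamma(k-i) = c_k,
  c_k = sigma^2 * sum_{j=k..q} theta_j psi_{j-k}   (c_k = 0 for k > q),
using gamma(-m) = gamma(m).
Pure AR (q = 0): c_0 = sigma^2 = 1, c_k = 0 for k >= 1.
Equations for k = 0, 1, 2 (AR order 2, c_2 = 0):
  (E0) gamma(0) = phi_1 gamma(1) + phi_2 gamma(2) + c_0
  (E1) gamma(1) = phi_1 gamma(0) + phi_2 gamma(1) + c_1
  (E2) gamma(2) = phi_1 gamma(1) + phi_2 gamma(0)
From (E1): gamma(1) = A gamma(0) + B with
  A = phi_1 / (1 - phi_2) = 0.395 / 1.455 = 0.271478,   B = c_1 / (1 - phi_2) = 0 / 1.455 = 0.
Insert (E2) into (E0): gamma(0) (1 - phi_2^2) = phi_1 (1 + phi_2) gamma(1) + c_0.
  phi_1 (1 + phi_2) = (0.395)(0.545) = 0.215275,   1 - phi_2^2 = 0.792975.
Replace gamma(1) by A gamma(0) + B and collect gamma(0):
  gamma(0) [0.792975 - (0.215275)(0.271478)] = c_0 = 1
  gamma(0) * 0.734533 = 1
  gamma(0) = 1 / 0.734533 = 1.36141.
  gamma(1) = A gamma(0) = (0.271478)(1.36141) = 0.369592.
  gamma(2) = phi_1 gamma(1) + phi_2 gamma(0) = (0.395)(0.369592) + (-0.455)(1.36141) = -0.473453.
Therefore gamma(2) = -0.4735 (to 4 decimal places).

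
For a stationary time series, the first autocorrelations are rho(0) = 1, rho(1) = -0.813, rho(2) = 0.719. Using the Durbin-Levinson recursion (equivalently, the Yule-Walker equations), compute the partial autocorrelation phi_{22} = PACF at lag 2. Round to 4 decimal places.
\phi_{22} = 0.1712

The PACF at lag k is phi_{kk}, the last component of the solution
to the Yule-Walker system G_k phi = r_k where
  (G_k)_{ij} = rho(|i - j|), (r_k)_i = rho(i), i,j = 1..k.
Equivalently, Durbin-Levinson gives phi_{kk} iteratively:
  phi_{11} = rho(1)
  phi_{kk} = [rho(k) - sum_{j=1..k-1} phi_{k-1,j} rho(k-j)]
            / [1 - sum_{j=1..k-1} phi_{k-1,j} rho(j)],
  phi_{k,j} = phi_{k-1,j} - phi_{kk} phi_{k-1,k-j},  j = 1..k-1.
Step k = 1:
  phi_11 = rho(1) = -0.813.
Step k = 2:
  phi_22 = [rho(2) - phi_11 rho(1)] / [1 - phi_11 rho(1)] = [0.719 - (-0.813)(-0.813)] / [1 - (-0.813)(-0.813)]
         = 0.058031 / 0.339031 = 0.1712.
Therefore phi_{22} = 0.1712.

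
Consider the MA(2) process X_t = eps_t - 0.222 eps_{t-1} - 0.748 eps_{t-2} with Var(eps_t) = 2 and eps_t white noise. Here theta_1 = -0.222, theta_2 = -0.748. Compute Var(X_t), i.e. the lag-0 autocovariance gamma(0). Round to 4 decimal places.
\gamma(0) = 3.2176

For an MA(q) process X_t = eps_t + sum_i theta_i eps_{t-i} with
Var(eps_t) = sigma^2, the variance is
  gamma(0) = sigma^2 * (1 + sum_i theta_i^2).
  sum_i theta_i^2 = (-0.222)^2 + (-0.748)^2 = 0.049284 + 0.559504 = 0.608788.
  gamma(0) = 2 * (1 + 0.608788) = 2 * 1.608788 = 3.217576, which rounds to 3.2176.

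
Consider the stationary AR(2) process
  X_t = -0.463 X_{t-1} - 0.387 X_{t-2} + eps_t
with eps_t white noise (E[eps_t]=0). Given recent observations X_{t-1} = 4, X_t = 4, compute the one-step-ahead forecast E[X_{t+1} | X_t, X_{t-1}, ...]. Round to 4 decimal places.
E[X_{t+1} \mid \mathcal F_t] = -3.4000

For an AR(p) model X_t = c + sum_i phi_i X_{t-i} + eps_t, the
one-step-ahead conditional mean is
  E[X_{t+1} | X_t, ...] = c + sum_i phi_i X_{t+1-i}.
Substitute known values:
  E[X_{t+1} | ...] = (-0.463) * (4) + (-0.387) * (4)
                   = -3.4000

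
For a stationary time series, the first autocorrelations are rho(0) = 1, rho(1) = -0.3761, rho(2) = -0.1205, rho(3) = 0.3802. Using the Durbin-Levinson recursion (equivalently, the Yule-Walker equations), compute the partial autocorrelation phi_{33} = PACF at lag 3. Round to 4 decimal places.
\phi_{33} = 0.2650

The PACF at lag k is phi_{kk}, the last component of the solution
to the Yule-Walker system G_k phi = r_k where
  (G_k)_{ij} = rho(|i - j|), (r_k)_i = rho(i), i,j = 1..k.
Equivalently, Durbin-Levinson gives phi_{kk} iteratively:
  phi_{11} = rho(1)
  phi_{kk} = [rho(k) - sum_{j=1..k-1} phi_{k-1,j} rho(k-j)]
            / [1 - sum_{j=1..k-1} phi_{k-1,j} rho(j)],
  phi_{k,j} = phi_{k-1,j} - phi_{kk} phi_{k-1,k-j},  j = 1..k-1.
Step k = 1:
  phi_11 = rho(1) = -0.3761.
Step k = 2:
  phi_22 = [rho(2) - phi_11 rho(1)] / [1 - phi_11 rho(1)] = [-0.1205 - (-0.3761)(-0.3761)] / [1 - (-0.3761)(-0.3761)]
         = -0.26195121 / 0.85854879 = -0.305109.
  Update: phi_21 = phi_11 - phi_22 phi_11 = -0.3761 - (-0.305109)(-0.3761) = -0.490852.
Step k = 3:
  phi_33 = [rho(3) - phi_21 rho(2) - phi_22 rho(1)] / [1 - phi_21 rho(1) - phi_22 rho(2)]
    numerator   = 0.3802 - (-0.490852)(-0.1205) - (-0.305109)(-0.3761) = 0.20630078
    denominator = 1 - (-0.490852)(-0.3761) - (-0.305109)(-0.1205) = 0.77862504
  phi_33 = 0.20630078 / 0.77862504 = 0.265.
Therefore phi_{33} = 0.2650.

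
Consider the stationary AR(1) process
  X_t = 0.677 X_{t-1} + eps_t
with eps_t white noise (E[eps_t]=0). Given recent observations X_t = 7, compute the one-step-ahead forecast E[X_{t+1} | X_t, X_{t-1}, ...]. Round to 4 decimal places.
E[X_{t+1} \mid \mathcal F_t] = 4.7390

For an AR(p) model X_t = c + sum_i phi_i X_{t-i} + eps_t, the
one-step-ahead conditional mean is
  E[X_{t+1} | X_t, ...] = c + sum_i phi_i X_{t+1-i}.
Substitute known values:
  E[X_{t+1} | ...] = (0.677) * (7)
                   = 4.7390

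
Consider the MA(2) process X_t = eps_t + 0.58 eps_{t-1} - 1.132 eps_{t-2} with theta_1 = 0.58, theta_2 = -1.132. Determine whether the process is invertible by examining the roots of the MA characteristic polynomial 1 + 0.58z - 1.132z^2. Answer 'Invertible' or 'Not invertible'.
\text{Not invertible}

The MA(q) characteristic polynomial is P(z) = 1 + 0.58z - 1.132z^2.
Invertibility requires all roots to lie outside the unit circle, i.e. |z| > 1 for every root.
Set 1 + (0.58) z + (-1.132) z^2 = 0, i.e. a z^2 + b z + c = 0 with a = -1.132, b = 0.58, c = 1.
Discriminant D = b^2 - 4ac = (0.58)^2 - 4*(-1.132)*1 = 0.3364 - (-4.528) = 4.8644.
D >= 0, so the roots are real: z = (-b +/- sqrt(D)) / (2a) = (-0.58 +/- 2.205538) / (-2.264).
  z_1 = (-0.58 + 2.205538) / (-2.264) = -0.718,   |z_1| = 0.718.
  z_2 = (-0.58 - 2.205538) / (-2.264) = 1.2304,   |z_2| = 1.2304.
Moduli of all roots: 0.7180, 1.2304.
All moduli strictly greater than 1? No.
Verdict: Not invertible.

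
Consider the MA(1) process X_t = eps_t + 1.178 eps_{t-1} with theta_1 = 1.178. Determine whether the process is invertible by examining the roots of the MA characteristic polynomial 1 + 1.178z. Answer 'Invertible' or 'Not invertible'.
\text{Not invertible}

The MA(q) characteristic polynomial is P(z) = 1 + 1.178z.
Invertibility requires all roots to lie outside the unit circle, i.e. |z| > 1 for every root.
This is linear in z: 1 + (1.178) z = 0  =>  z = -1/(1.178) = -0.848896,  |z| = 0.848896.
Moduli of all roots: 0.8489.
All moduli strictly greater than 1? No.
Verdict: Not invertible.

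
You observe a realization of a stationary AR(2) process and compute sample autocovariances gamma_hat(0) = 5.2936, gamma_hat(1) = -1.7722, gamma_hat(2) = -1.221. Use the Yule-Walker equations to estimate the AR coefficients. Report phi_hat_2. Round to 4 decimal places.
\hat\phi_{2} = -0.3860

The Yule-Walker equations for an AR(p) process read, in matrix form,
  Gamma_p phi = r_p,   with   (Gamma_p)_{ij} = gamma(|i - j|),
                       (r_p)_i = gamma(i),   i,j = 1..p.
Substitute the sample gammas (Toeplitz matrix and right-hand side of size 2):
  Gamma_p = [[5.2936, -1.7722], [-1.7722, 5.2936]]
  r_p     = [-1.7722, -1.221]
Written out:
  5.2936 phi_1 - 1.7722 phi_2 = -1.7722
  -1.7722 phi_1 + 5.2936 phi_2 = -1.221
Solve by Cramer's rule:
  det = gamma(0)^2 - gamma(1)^2 = (5.2936)^2 - (-1.7722)^2 = 28.02220096 - 3.14069284 = 24.88150812
  phi_hat_1 = [gamma(1) gamma(0) - gamma(1) gamma(2)] / det = [(-1.7722)(5.2936) - (-1.7722)(-1.221)] / 24.88150812 = -11.54517412 / 24.88150812 = -0.464
  phi_hat_2 = [gamma(0) gamma(2) - gamma(1)^2] / det = [(5.2936)(-1.221) - (-1.7722)^2] / 24.88150812 = -9.60417844 / 24.88150812 = -0.386
So phi_hat = [-0.4640, -0.3860].
Therefore phi_hat_2 = -0.3860.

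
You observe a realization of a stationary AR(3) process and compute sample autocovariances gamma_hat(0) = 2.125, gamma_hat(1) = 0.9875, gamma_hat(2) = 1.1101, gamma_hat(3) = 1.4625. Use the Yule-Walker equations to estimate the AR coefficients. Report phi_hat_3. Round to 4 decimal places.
\hat\phi_{3} = 0.5400

The Yule-Walker equations for an AR(p) process read, in matrix form,
  Gamma_p phi = r_p,   with   (Gamma_p)_{ij} = gamma(|i - j|),
                       (r_p)_i = gamma(i),   i,j = 1..p.
Substitute the sample gammas (Toeplitz matrix and right-hand side of size 3):
  Gamma_p = [[2.125, 0.9875, 1.1101], [0.9875, 2.125, 0.9875], [1.1101, 0.9875, 2.125]]
  r_p     = [0.9875, 1.1101, 1.4625]
Written out (R1..R3):
  (R1) 2.125 phi_1 + 0.9875 phi_2 + 1.1101 phi_3 = 0.9875
  (R2) 0.9875 phi_1 + 2.125 phi_2 + 0.9875 phi_3 = 1.1101
  (R3) 1.1101 phi_1 + 0.9875 phi_2 + 2.125 phi_3 = 1.4625
Gaussian elimination:
  R2 <- R2 - (0.9875/2.125) R1 = R2 - (0.464706) R1:  1.666103 phi_2 + 0.47163 phi_3 = 0.651203
  R3 <- R3 - (1.1101/2.125) R1 = R3 - (0.5224) R1:  0.47163 phi_2 + 1.545084 phi_3 = 0.94663
  R3 <- R3 - (0.47163/1.666103) R2 = R3 - (0.283074) R2:  1.411578 phi_3 = 0.762292
Back-substitution:
  phi_hat_3 = 0.762292 / 1.411578 = 0.540028
  phi_hat_2 = (0.651203 - (0.47163)(0.540028)) / 1.666103 = 0.237986
  phi_hat_1 = (0.9875 - (0.9875)(0.237986) - (1.1101)(0.540028)) / 2.125 = 0.072002
So phi_hat = [0.0720, 0.2380, 0.5400].
Therefore phi_hat_3 = 0.5400.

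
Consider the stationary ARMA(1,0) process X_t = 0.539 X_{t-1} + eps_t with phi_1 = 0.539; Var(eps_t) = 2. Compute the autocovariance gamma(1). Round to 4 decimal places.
\gamma(1) = 1.5194

Multiply the model equation by X_{t-k} and take expectations. With theta_0 = psi_0 = 1 and psi_j the MA(infinity) weights, this gives
  gamma(k) - sum_i phi_i gamma(k-i) = c_k,
  c_k = sigma^2 * sum_{j=k..q} theta_j psi_{j-k}   (c_k = 0 for k > q),
using gamma(-m) = gamma(m).
Pure AR (q = 0): c_0 = sigma^2 = 2, c_k = 0 for k >= 1.
Equations for k = 0 and k = 1 (AR order 1):
  gamma(0) = phi_1 gamma(1) + c_0
  gamma(1) = phi_1 gamma(0) + c_1
Substituting the second into the first: gamma(0) (1 - phi_1^2) = c_0 + phi_1 c_1, so
  gamma(0) = c_0 / (1 - phi_1^2) = 2 / (1 - (0.539)^2) = 2 / 0.709479 = 2.81897.
  gamma(1) = phi_1 gamma(0) = (0.539)(2.81897) = 1.519425.
Therefore gamma(1) = 1.5194 (to 4 decimal places).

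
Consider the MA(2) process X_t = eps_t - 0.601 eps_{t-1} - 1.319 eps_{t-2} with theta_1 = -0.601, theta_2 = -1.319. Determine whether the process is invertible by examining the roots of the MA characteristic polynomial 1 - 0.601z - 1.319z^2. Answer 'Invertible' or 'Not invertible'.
\text{Not invertible}

The MA(q) characteristic polynomial is P(z) = 1 - 0.601z - 1.319z^2.
Invertibility requires all roots to lie outside the unit circle, i.e. |z| > 1 for every root.
Set 1 + (-0.601) z + (-1.319) z^2 = 0, i.e. a z^2 + b z + c = 0 with a = -1.319, b = -0.601, c = 1.
Discriminant D = b^2 - 4ac = (-0.601)^2 - 4*(-1.319)*1 = 0.361201 - (-5.276) = 5.637201.
D >= 0, so the roots are real: z = (-b +/- sqrt(D)) / (2a) = (0.601 +/- 2.374279) / (-2.638).
  z_1 = (0.601 + 2.374279) / (-2.638) = -1.1279,   |z_1| = 1.1279.
  z_2 = (0.601 - 2.374279) / (-2.638) = 0.6722,   |z_2| = 0.6722.
Moduli of all roots: 1.1279, 0.6722.
All moduli strictly greater than 1? No.
Verdict: Not invertible.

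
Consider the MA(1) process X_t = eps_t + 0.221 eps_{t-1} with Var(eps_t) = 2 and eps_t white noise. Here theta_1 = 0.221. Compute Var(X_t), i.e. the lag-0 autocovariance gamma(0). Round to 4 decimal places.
\gamma(0) = 2.0977

For an MA(q) process X_t = eps_t + sum_i theta_i eps_{t-i} with
Var(eps_t) = sigma^2, the variance is
  gamma(0) = sigma^2 * (1 + sum_i theta_i^2).
  sum_i theta_i^2 = (0.221)^2 = 0.048841.
  gamma(0) = 2 * (1 + 0.048841) = 2 * 1.048841 = 2.097682, which rounds to 2.0977.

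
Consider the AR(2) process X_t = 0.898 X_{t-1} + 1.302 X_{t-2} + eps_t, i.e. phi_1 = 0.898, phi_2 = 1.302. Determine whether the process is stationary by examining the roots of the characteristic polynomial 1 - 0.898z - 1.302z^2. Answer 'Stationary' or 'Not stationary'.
\text{Not stationary}

The AR(p) characteristic polynomial is P(z) = 1 - 0.898z - 1.302z^2.
Stationarity requires all roots to lie outside the unit circle, i.e. |z| > 1 for every root.
Set 1 + (-0.898) z + (-1.302) z^2 = 0, i.e. a z^2 + b z + c = 0 with a = -1.302, b = -0.898, c = 1.
Discriminant D = b^2 - 4ac = (-0.898)^2 - 4*(-1.302)*1 = 0.806404 - (-5.208) = 6.014404.
D >= 0, so the roots are real: z = (-b +/- sqrt(D)) / (2a) = (0.898 +/- 2.452428) / (-2.604).
  z_1 = (0.898 + 2.452428) / (-2.604) = -1.2866,   |z_1| = 1.2866.
  z_2 = (0.898 - 2.452428) / (-2.604) = 0.5969,   |z_2| = 0.5969.
Moduli of all roots: 1.2866, 0.5969.
All moduli strictly greater than 1? No.
Verdict: Not stationary.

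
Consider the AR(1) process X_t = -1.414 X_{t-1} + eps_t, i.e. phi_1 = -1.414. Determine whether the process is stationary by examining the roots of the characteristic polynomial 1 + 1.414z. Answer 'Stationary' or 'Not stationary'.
\text{Not stationary}

The AR(p) characteristic polynomial is P(z) = 1 + 1.414z.
Stationarity requires all roots to lie outside the unit circle, i.e. |z| > 1 for every root.
This is linear in z: 1 + (1.414) z = 0  =>  z = -1/(1.414) = -0.707214,  |z| = 0.707214.
Moduli of all roots: 0.7072.
All moduli strictly greater than 1? No.
Verdict: Not stationary.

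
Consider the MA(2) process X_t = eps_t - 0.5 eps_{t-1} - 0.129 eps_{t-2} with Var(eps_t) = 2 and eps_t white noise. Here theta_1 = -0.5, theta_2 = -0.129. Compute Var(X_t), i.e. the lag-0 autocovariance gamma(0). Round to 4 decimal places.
\gamma(0) = 2.5333

For an MA(q) process X_t = eps_t + sum_i theta_i eps_{t-i} with
Var(eps_t) = sigma^2, the variance is
  gamma(0) = sigma^2 * (1 + sum_i theta_i^2).
  sum_i theta_i^2 = (-0.5)^2 + (-0.129)^2 = 0.25 + 0.016641 = 0.266641.
  gamma(0) = 2 * (1 + 0.266641) = 2 * 1.266641 = 2.533282, which rounds to 2.5333.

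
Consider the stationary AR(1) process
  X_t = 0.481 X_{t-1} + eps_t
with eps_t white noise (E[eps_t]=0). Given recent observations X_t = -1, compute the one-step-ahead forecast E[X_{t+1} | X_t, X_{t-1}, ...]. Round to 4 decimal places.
E[X_{t+1} \mid \mathcal F_t] = -0.4810

For an AR(p) model X_t = c + sum_i phi_i X_{t-i} + eps_t, the
one-step-ahead conditional mean is
  E[X_{t+1} | X_t, ...] = c + sum_i phi_i X_{t+1-i}.
Substitute known values:
  E[X_{t+1} | ...] = (0.481) * (-1)
                   = -0.4810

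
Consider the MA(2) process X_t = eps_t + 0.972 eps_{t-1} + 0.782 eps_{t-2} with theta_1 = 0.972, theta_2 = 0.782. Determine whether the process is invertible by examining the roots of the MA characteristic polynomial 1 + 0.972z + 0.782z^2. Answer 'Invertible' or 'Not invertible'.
\text{Invertible}

The MA(q) characteristic polynomial is P(z) = 1 + 0.972z + 0.782z^2.
Invertibility requires all roots to lie outside the unit circle, i.e. |z| > 1 for every root.
Set 1 + (0.972) z + (0.782) z^2 = 0, i.e. a z^2 + b z + c = 0 with a = 0.782, b = 0.972, c = 1.
Discriminant D = b^2 - 4ac = (0.972)^2 - 4*(0.782)*1 = 0.944784 - (3.128) = -2.183216.
D < 0, so the roots are the complex-conjugate pair z = (-b +/- i sqrt(-D)) / (2a) = -0.6215 +/- 0.9447i.
For a conjugate pair |z|^2 = z * conj(z) = (product of roots) = c/a = 1/(0.782) = 1.278772, so |z| = sqrt(1.278772) = 1.1308 for both roots.
Moduli of all roots: 1.1308, 1.1308.
All moduli strictly greater than 1? Yes.
Verdict: Invertible.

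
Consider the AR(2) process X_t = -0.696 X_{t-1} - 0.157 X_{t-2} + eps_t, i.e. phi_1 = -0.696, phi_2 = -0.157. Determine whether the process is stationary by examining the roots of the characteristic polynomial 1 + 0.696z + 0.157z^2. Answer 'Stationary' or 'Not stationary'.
\text{Stationary}

The AR(p) characteristic polynomial is P(z) = 1 + 0.696z + 0.157z^2.
Stationarity requires all roots to lie outside the unit circle, i.e. |z| > 1 for every root.
Set 1 + (0.696) z + (0.157) z^2 = 0, i.e. a z^2 + b z + c = 0 with a = 0.157, b = 0.696, c = 1.
Discriminant D = b^2 - 4ac = (0.696)^2 - 4*(0.157)*1 = 0.484416 - (0.628) = -0.143584.
D < 0, so the roots are the complex-conjugate pair z = (-b +/- i sqrt(-D)) / (2a) = -2.2166 +/- 1.2068i.
For a conjugate pair |z|^2 = z * conj(z) = (product of roots) = c/a = 1/(0.157) = 6.369427, so |z| = sqrt(6.369427) = 2.5238 for both roots.
Moduli of all roots: 2.5238, 2.5238.
All moduli strictly greater than 1? Yes.
Verdict: Stationary.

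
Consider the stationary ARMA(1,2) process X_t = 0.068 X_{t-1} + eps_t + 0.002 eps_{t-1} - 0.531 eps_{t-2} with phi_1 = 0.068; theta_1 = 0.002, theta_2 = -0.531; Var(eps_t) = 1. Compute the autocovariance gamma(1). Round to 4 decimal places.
\gamma(1) = 0.0521

Multiply the model equation by X_{t-k} and take expectations. With theta_0 = psi_0 = 1 and psi_j the MA(infinity) weights, this gives
  gamma(k) - sum_i phi_i gamma(k-i) = c_k,
  c_k = sigma^2 * sum_{j=k..q} theta_j psi_{j-k}   (c_k = 0 for k > q),
using gamma(-m) = gamma(m).
psi-weights needed (psi_j = theta_j + sum_i phi_i psi_{j-i}):
  psi_1 = theta_1 + phi_1 = 0.002 + (0.068) = 0.07
  psi_2 = theta_2 + phi_1 psi_1 = -0.531 + (0.068)(0.07) = -0.52624
Right-hand sides:
  c_0 = sigma^2 (1 + theta_1 psi_1 + theta_2 psi_2) = 1 * (1 + (0.002)(0.07) + (-0.531)(-0.52624)) = 1 * 1.279573 = 1.279573
  c_1 = sigma^2 (theta_1 + theta_2 psi_1) = 1 * (0.002 + (-0.531)(0.07)) = -0.03517
  c_2 = sigma^2 theta_2 = 1 * (-0.531) = -0.531
Equations for k = 0 and k = 1 (AR order 1):
  gamma(0) = phi_1 gamma(1) + c_0
  gamma(1) = phi_1 gamma(0) + c_1
Substituting the second into the first: gamma(0) (1 - phi_1^2) = c_0 + phi_1 c_1, so
  gamma(0) = (c_0 + phi_1 c_1) / (1 - phi_1^2) = (1.279573 + (0.068)(-0.03517)) / (1 - (0.068)^2) = 1.277182 / 0.995376 = 1.283115.
  gamma(1) = phi_1 gamma(0) + c_1 = (0.068)(1.283115) + (-0.03517) = 0.052082.
Therefore gamma(1) = 0.0521 (to 4 decimal places).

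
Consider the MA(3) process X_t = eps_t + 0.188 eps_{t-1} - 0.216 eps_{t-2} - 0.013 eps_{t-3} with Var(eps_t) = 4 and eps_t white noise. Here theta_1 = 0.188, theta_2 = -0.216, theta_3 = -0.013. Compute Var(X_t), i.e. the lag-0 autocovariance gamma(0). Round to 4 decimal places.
\gamma(0) = 4.3287

For an MA(q) process X_t = eps_t + sum_i theta_i eps_{t-i} with
Var(eps_t) = sigma^2, the variance is
  gamma(0) = sigma^2 * (1 + sum_i theta_i^2).
  sum_i theta_i^2 = (0.188)^2 + (-0.216)^2 + (-0.013)^2 = 0.035344 + 0.046656 + 0.000169 = 0.082169.
  gamma(0) = 4 * (1 + 0.082169) = 4 * 1.082169 = 4.328676, which rounds to 4.3287.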